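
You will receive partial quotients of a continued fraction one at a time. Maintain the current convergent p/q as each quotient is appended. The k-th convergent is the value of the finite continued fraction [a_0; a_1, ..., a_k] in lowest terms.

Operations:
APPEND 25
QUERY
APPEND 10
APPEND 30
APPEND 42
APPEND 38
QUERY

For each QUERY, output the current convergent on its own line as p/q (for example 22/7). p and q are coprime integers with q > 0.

APPEND 25: p_0 = 25·1 + 0 = 25, q_0 = 25·0 + 1 = 1 → 25/1
APPEND 10: p_1 = 10·25 + 1 = 251, q_1 = 10·1 + 0 = 10 → 251/10
APPEND 30: p_2 = 30·251 + 25 = 7555, q_2 = 30·10 + 1 = 301 → 7555/301
APPEND 42: p_3 = 42·7555 + 251 = 317561, q_3 = 42·301 + 10 = 12652 → 317561/12652
APPEND 38: p_4 = 38·317561 + 7555 = 12074873, q_4 = 38·12652 + 301 = 481077 → 12074873/481077

25/1
12074873/481077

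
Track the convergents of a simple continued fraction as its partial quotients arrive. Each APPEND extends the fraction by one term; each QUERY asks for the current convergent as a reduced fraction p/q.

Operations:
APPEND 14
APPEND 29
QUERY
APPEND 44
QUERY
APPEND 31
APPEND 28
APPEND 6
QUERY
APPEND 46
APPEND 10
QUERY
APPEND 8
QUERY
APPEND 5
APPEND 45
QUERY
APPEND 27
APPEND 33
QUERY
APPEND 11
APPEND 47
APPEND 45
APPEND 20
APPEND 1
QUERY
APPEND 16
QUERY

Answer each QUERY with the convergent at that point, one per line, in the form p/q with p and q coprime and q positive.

407/29
17922/1277
94069673/6702766
43521975393/3101080376
352518593716/25118080769
81627691072501/5816234870714
72871502229822001/5192328323656181
35824028356814764812759/2552576952756005456896
607304378387363747357582/43272385342574292726247

APPEND 14: p_0 = 14·1 + 0 = 14, q_0 = 14·0 + 1 = 1 → 14/1
APPEND 29: p_1 = 29·14 + 1 = 407, q_1 = 29·1 + 0 = 29 → 407/29
APPEND 44: p_2 = 44·407 + 14 = 17922, q_2 = 44·29 + 1 = 1277 → 17922/1277
APPEND 31: p_3 = 31·17922 + 407 = 555989, q_3 = 31·1277 + 29 = 39616 → 555989/39616
APPEND 28: p_4 = 28·555989 + 17922 = 15585614, q_4 = 28·39616 + 1277 = 1110525 → 15585614/1110525
APPEND 6: p_5 = 6·15585614 + 555989 = 94069673, q_5 = 6·1110525 + 39616 = 6702766 → 94069673/6702766
APPEND 46: p_6 = 46·94069673 + 15585614 = 4342790572, q_6 = 46·6702766 + 1110525 = 309437761 → 4342790572/309437761
APPEND 10: p_7 = 10·4342790572 + 94069673 = 43521975393, q_7 = 10·309437761 + 6702766 = 3101080376 → 43521975393/3101080376
APPEND 8: p_8 = 8·43521975393 + 4342790572 = 352518593716, q_8 = 8·3101080376 + 309437761 = 25118080769 → 352518593716/25118080769
APPEND 5: p_9 = 5·352518593716 + 43521975393 = 1806114943973, q_9 = 5·25118080769 + 3101080376 = 128691484221 → 1806114943973/128691484221
APPEND 45: p_10 = 45·1806114943973 + 352518593716 = 81627691072501, q_10 = 45·128691484221 + 25118080769 = 5816234870714 → 81627691072501/5816234870714
APPEND 27: p_11 = 27·81627691072501 + 1806114943973 = 2205753773901500, q_11 = 27·5816234870714 + 128691484221 = 157167032993499 → 2205753773901500/157167032993499
APPEND 33: p_12 = 33·2205753773901500 + 81627691072501 = 72871502229822001, q_12 = 33·157167032993499 + 5816234870714 = 5192328323656181 → 72871502229822001/5192328323656181
APPEND 11: p_13 = 11·72871502229822001 + 2205753773901500 = 803792278301943511, q_13 = 11·5192328323656181 + 157167032993499 = 57272778593211490 → 803792278301943511/57272778593211490
APPEND 47: p_14 = 47·803792278301943511 + 72871502229822001 = 37851108582421167018, q_14 = 47·57272778593211490 + 5192328323656181 = 2697012922204596211 → 37851108582421167018/2697012922204596211
APPEND 45: p_15 = 45·37851108582421167018 + 803792278301943511 = 1704103678487254459321, q_15 = 45·2697012922204596211 + 57272778593211490 = 121422854277800040985 → 1704103678487254459321/121422854277800040985
APPEND 20: p_16 = 20·1704103678487254459321 + 37851108582421167018 = 34119924678327510353438, q_16 = 20·121422854277800040985 + 2697012922204596211 = 2431154098478205415911 → 34119924678327510353438/2431154098478205415911
APPEND 1: p_17 = 1·34119924678327510353438 + 1704103678487254459321 = 35824028356814764812759, q_17 = 1·2431154098478205415911 + 121422854277800040985 = 2552576952756005456896 → 35824028356814764812759/2552576952756005456896
APPEND 16: p_18 = 16·35824028356814764812759 + 34119924678327510353438 = 607304378387363747357582, q_18 = 16·2552576952756005456896 + 2431154098478205415911 = 43272385342574292726247 → 607304378387363747357582/43272385342574292726247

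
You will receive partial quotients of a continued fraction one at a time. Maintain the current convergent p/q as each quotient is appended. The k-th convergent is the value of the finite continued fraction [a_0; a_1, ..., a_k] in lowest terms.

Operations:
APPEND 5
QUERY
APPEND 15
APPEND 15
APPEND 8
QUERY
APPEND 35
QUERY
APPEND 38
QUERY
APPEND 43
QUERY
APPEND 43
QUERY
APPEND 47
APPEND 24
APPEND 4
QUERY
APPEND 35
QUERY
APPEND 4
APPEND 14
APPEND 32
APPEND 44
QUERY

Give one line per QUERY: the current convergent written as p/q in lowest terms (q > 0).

5/1
9236/1823
324405/64031
12336626/2435001
530799323/104769074
22836707515/4507505183
104255383925276/20577908750207
3674733819352847/725318294066628
297836779326094008703/58786969427120413482

APPEND 5: p_0 = 5·1 + 0 = 5, q_0 = 5·0 + 1 = 1 → 5/1
APPEND 15: p_1 = 15·5 + 1 = 76, q_1 = 15·1 + 0 = 15 → 76/15
APPEND 15: p_2 = 15·76 + 5 = 1145, q_2 = 15·15 + 1 = 226 → 1145/226
APPEND 8: p_3 = 8·1145 + 76 = 9236, q_3 = 8·226 + 15 = 1823 → 9236/1823
APPEND 35: p_4 = 35·9236 + 1145 = 324405, q_4 = 35·1823 + 226 = 64031 → 324405/64031
APPEND 38: p_5 = 38·324405 + 9236 = 12336626, q_5 = 38·64031 + 1823 = 2435001 → 12336626/2435001
APPEND 43: p_6 = 43·12336626 + 324405 = 530799323, q_6 = 43·2435001 + 64031 = 104769074 → 530799323/104769074
APPEND 43: p_7 = 43·530799323 + 12336626 = 22836707515, q_7 = 43·104769074 + 2435001 = 4507505183 → 22836707515/4507505183
APPEND 47: p_8 = 47·22836707515 + 530799323 = 1073856052528, q_8 = 47·4507505183 + 104769074 = 211957512675 → 1073856052528/211957512675
APPEND 24: p_9 = 24·1073856052528 + 22836707515 = 25795381968187, q_9 = 24·211957512675 + 4507505183 = 5091487809383 → 25795381968187/5091487809383
APPEND 4: p_10 = 4·25795381968187 + 1073856052528 = 104255383925276, q_10 = 4·5091487809383 + 211957512675 = 20577908750207 → 104255383925276/20577908750207
APPEND 35: p_11 = 35·104255383925276 + 25795381968187 = 3674733819352847, q_11 = 35·20577908750207 + 5091487809383 = 725318294066628 → 3674733819352847/725318294066628
APPEND 4: p_12 = 4·3674733819352847 + 104255383925276 = 14803190661336664, q_12 = 4·725318294066628 + 20577908750207 = 2921851085016719 → 14803190661336664/2921851085016719
APPEND 14: p_13 = 14·14803190661336664 + 3674733819352847 = 210919403078066143, q_13 = 14·2921851085016719 + 725318294066628 = 41631233484300694 → 210919403078066143/41631233484300694
APPEND 32: p_14 = 32·210919403078066143 + 14803190661336664 = 6764224089159453240, q_14 = 32·41631233484300694 + 2921851085016719 = 1335121322582638927 → 6764224089159453240/1335121322582638927
APPEND 44: p_15 = 44·6764224089159453240 + 210919403078066143 = 297836779326094008703, q_15 = 44·1335121322582638927 + 41631233484300694 = 58786969427120413482 → 297836779326094008703/58786969427120413482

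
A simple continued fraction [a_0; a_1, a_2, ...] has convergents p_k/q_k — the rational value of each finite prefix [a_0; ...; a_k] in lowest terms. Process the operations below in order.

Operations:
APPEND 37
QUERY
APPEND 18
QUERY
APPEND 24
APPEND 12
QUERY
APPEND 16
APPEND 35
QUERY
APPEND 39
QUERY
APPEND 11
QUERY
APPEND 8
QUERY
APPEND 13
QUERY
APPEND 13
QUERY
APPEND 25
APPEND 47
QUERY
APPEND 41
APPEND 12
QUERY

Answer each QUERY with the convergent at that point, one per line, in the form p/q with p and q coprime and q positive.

37/1
667/18
193207/5214
108950702/2940209
4252184735/114752008
46882982787/1265212297
379316047031/10236450384
4977991594190/134339067289
65093206771501/1756644325141
76783576768212106/2072127662528399
37873891044659148838/1022087542992850475

APPEND 37: p_0 = 37·1 + 0 = 37, q_0 = 37·0 + 1 = 1 → 37/1
APPEND 18: p_1 = 18·37 + 1 = 667, q_1 = 18·1 + 0 = 18 → 667/18
APPEND 24: p_2 = 24·667 + 37 = 16045, q_2 = 24·18 + 1 = 433 → 16045/433
APPEND 12: p_3 = 12·16045 + 667 = 193207, q_3 = 12·433 + 18 = 5214 → 193207/5214
APPEND 16: p_4 = 16·193207 + 16045 = 3107357, q_4 = 16·5214 + 433 = 83857 → 3107357/83857
APPEND 35: p_5 = 35·3107357 + 193207 = 108950702, q_5 = 35·83857 + 5214 = 2940209 → 108950702/2940209
APPEND 39: p_6 = 39·108950702 + 3107357 = 4252184735, q_6 = 39·2940209 + 83857 = 114752008 → 4252184735/114752008
APPEND 11: p_7 = 11·4252184735 + 108950702 = 46882982787, q_7 = 11·114752008 + 2940209 = 1265212297 → 46882982787/1265212297
APPEND 8: p_8 = 8·46882982787 + 4252184735 = 379316047031, q_8 = 8·1265212297 + 114752008 = 10236450384 → 379316047031/10236450384
APPEND 13: p_9 = 13·379316047031 + 46882982787 = 4977991594190, q_9 = 13·10236450384 + 1265212297 = 134339067289 → 4977991594190/134339067289
APPEND 13: p_10 = 13·4977991594190 + 379316047031 = 65093206771501, q_10 = 13·134339067289 + 10236450384 = 1756644325141 → 65093206771501/1756644325141
APPEND 25: p_11 = 25·65093206771501 + 4977991594190 = 1632308160881715, q_11 = 25·1756644325141 + 134339067289 = 44050447195814 → 1632308160881715/44050447195814
APPEND 47: p_12 = 47·1632308160881715 + 65093206771501 = 76783576768212106, q_12 = 47·44050447195814 + 1756644325141 = 2072127662528399 → 76783576768212106/2072127662528399
APPEND 41: p_13 = 41·76783576768212106 + 1632308160881715 = 3149758955657578061, q_13 = 41·2072127662528399 + 44050447195814 = 85001284610860173 → 3149758955657578061/85001284610860173
APPEND 12: p_14 = 12·3149758955657578061 + 76783576768212106 = 37873891044659148838, q_14 = 12·85001284610860173 + 2072127662528399 = 1022087542992850475 → 37873891044659148838/1022087542992850475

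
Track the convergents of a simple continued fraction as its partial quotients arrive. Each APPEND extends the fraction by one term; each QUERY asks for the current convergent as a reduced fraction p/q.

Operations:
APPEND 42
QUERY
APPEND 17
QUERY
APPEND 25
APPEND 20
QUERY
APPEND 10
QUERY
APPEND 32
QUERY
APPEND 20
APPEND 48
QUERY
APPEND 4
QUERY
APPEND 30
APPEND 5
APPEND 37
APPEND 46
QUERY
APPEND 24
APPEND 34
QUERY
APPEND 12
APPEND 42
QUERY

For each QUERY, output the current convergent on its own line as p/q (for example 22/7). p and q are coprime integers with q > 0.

APPEND 42: p_0 = 42·1 + 0 = 42, q_0 = 42·0 + 1 = 1 → 42/1
APPEND 17: p_1 = 17·42 + 1 = 715, q_1 = 17·1 + 0 = 17 → 715/17
APPEND 25: p_2 = 25·715 + 42 = 17917, q_2 = 25·17 + 1 = 426 → 17917/426
APPEND 20: p_3 = 20·17917 + 715 = 359055, q_3 = 20·426 + 17 = 8537 → 359055/8537
APPEND 10: p_4 = 10·359055 + 17917 = 3608467, q_4 = 10·8537 + 426 = 85796 → 3608467/85796
APPEND 32: p_5 = 32·3608467 + 359055 = 115829999, q_5 = 32·85796 + 8537 = 2754009 → 115829999/2754009
APPEND 20: p_6 = 20·115829999 + 3608467 = 2320208447, q_6 = 20·2754009 + 85796 = 55165976 → 2320208447/55165976
APPEND 48: p_7 = 48·2320208447 + 115829999 = 111485835455, q_7 = 48·55165976 + 2754009 = 2650720857 → 111485835455/2650720857
APPEND 4: p_8 = 4·111485835455 + 2320208447 = 448263550267, q_8 = 4·2650720857 + 55165976 = 10658049404 → 448263550267/10658049404
APPEND 30: p_9 = 30·448263550267 + 111485835455 = 13559392343465, q_9 = 30·10658049404 + 2650720857 = 322392202977 → 13559392343465/322392202977
APPEND 5: p_10 = 5·13559392343465 + 448263550267 = 68245225267592, q_10 = 5·322392202977 + 10658049404 = 1622619064289 → 68245225267592/1622619064289
APPEND 37: p_11 = 37·68245225267592 + 13559392343465 = 2538632727244369, q_11 = 37·1622619064289 + 322392202977 = 60359297581670 → 2538632727244369/60359297581670
APPEND 46: p_12 = 46·2538632727244369 + 68245225267592 = 116845350678508566, q_12 = 46·60359297581670 + 1622619064289 = 2778150307821109 → 116845350678508566/2778150307821109
APPEND 24: p_13 = 24·116845350678508566 + 2538632727244369 = 2806827049011449953, q_13 = 24·2778150307821109 + 60359297581670 = 66735966685288286 → 2806827049011449953/66735966685288286
APPEND 34: p_14 = 34·2806827049011449953 + 116845350678508566 = 95548965017067806968, q_14 = 34·66735966685288286 + 2778150307821109 = 2271801017607622833 → 95548965017067806968/2271801017607622833
APPEND 12: p_15 = 12·95548965017067806968 + 2806827049011449953 = 1149394407253825133569, q_15 = 12·2271801017607622833 + 66735966685288286 = 27328348177976762282 → 1149394407253825133569/27328348177976762282
APPEND 42: p_16 = 42·1149394407253825133569 + 95548965017067806968 = 48370114069677723416866, q_16 = 42·27328348177976762282 + 2271801017607622833 = 1150062424492631638677 → 48370114069677723416866/1150062424492631638677

42/1
715/17
359055/8537
3608467/85796
115829999/2754009
111485835455/2650720857
448263550267/10658049404
116845350678508566/2778150307821109
95548965017067806968/2271801017607622833
48370114069677723416866/1150062424492631638677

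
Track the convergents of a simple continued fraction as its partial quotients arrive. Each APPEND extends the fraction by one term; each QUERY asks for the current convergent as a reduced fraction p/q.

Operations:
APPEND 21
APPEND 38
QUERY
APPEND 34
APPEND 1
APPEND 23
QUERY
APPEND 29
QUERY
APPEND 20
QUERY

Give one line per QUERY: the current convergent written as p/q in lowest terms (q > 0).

APPEND 21: p_0 = 21·1 + 0 = 21, q_0 = 21·0 + 1 = 1 → 21/1
APPEND 38: p_1 = 38·21 + 1 = 799, q_1 = 38·1 + 0 = 38 → 799/38
APPEND 34: p_2 = 34·799 + 21 = 27187, q_2 = 34·38 + 1 = 1293 → 27187/1293
APPEND 1: p_3 = 1·27187 + 799 = 27986, q_3 = 1·1293 + 38 = 1331 → 27986/1331
APPEND 23: p_4 = 23·27986 + 27187 = 670865, q_4 = 23·1331 + 1293 = 31906 → 670865/31906
APPEND 29: p_5 = 29·670865 + 27986 = 19483071, q_5 = 29·31906 + 1331 = 926605 → 19483071/926605
APPEND 20: p_6 = 20·19483071 + 670865 = 390332285, q_6 = 20·926605 + 31906 = 18564006 → 390332285/18564006

799/38
670865/31906
19483071/926605
390332285/18564006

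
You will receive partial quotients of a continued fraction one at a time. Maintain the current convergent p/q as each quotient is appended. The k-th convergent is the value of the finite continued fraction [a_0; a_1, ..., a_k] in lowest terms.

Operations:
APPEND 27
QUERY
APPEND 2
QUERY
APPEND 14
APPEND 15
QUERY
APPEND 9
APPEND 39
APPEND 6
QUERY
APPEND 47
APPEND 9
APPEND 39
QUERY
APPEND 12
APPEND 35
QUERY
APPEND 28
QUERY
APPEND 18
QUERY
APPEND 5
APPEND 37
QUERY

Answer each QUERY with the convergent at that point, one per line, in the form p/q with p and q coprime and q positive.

27/1
55/2
12010/437
25660505/933692
427027182671/15537958596
180160587258636/6555385369021
5049631687815407/183737643115743
91073530967935962/3313832961452395
17126513132485258991/623171223625427961

APPEND 27: p_0 = 27·1 + 0 = 27, q_0 = 27·0 + 1 = 1 → 27/1
APPEND 2: p_1 = 2·27 + 1 = 55, q_1 = 2·1 + 0 = 2 → 55/2
APPEND 14: p_2 = 14·55 + 27 = 797, q_2 = 14·2 + 1 = 29 → 797/29
APPEND 15: p_3 = 15·797 + 55 = 12010, q_3 = 15·29 + 2 = 437 → 12010/437
APPEND 9: p_4 = 9·12010 + 797 = 108887, q_4 = 9·437 + 29 = 3962 → 108887/3962
APPEND 39: p_5 = 39·108887 + 12010 = 4258603, q_5 = 39·3962 + 437 = 154955 → 4258603/154955
APPEND 6: p_6 = 6·4258603 + 108887 = 25660505, q_6 = 6·154955 + 3962 = 933692 → 25660505/933692
APPEND 47: p_7 = 47·25660505 + 4258603 = 1210302338, q_7 = 47·933692 + 154955 = 44038479 → 1210302338/44038479
APPEND 9: p_8 = 9·1210302338 + 25660505 = 10918381547, q_8 = 9·44038479 + 933692 = 397280003 → 10918381547/397280003
APPEND 39: p_9 = 39·10918381547 + 1210302338 = 427027182671, q_9 = 39·397280003 + 44038479 = 15537958596 → 427027182671/15537958596
APPEND 12: p_10 = 12·427027182671 + 10918381547 = 5135244573599, q_10 = 12·15537958596 + 397280003 = 186852783155 → 5135244573599/186852783155
APPEND 35: p_11 = 35·5135244573599 + 427027182671 = 180160587258636, q_11 = 35·186852783155 + 15537958596 = 6555385369021 → 180160587258636/6555385369021
APPEND 28: p_12 = 28·180160587258636 + 5135244573599 = 5049631687815407, q_12 = 28·6555385369021 + 186852783155 = 183737643115743 → 5049631687815407/183737643115743
APPEND 18: p_13 = 18·5049631687815407 + 180160587258636 = 91073530967935962, q_13 = 18·183737643115743 + 6555385369021 = 3313832961452395 → 91073530967935962/3313832961452395
APPEND 5: p_14 = 5·91073530967935962 + 5049631687815407 = 460417286527495217, q_14 = 5·3313832961452395 + 183737643115743 = 16752902450377718 → 460417286527495217/16752902450377718
APPEND 37: p_15 = 37·460417286527495217 + 91073530967935962 = 17126513132485258991, q_15 = 37·16752902450377718 + 3313832961452395 = 623171223625427961 → 17126513132485258991/623171223625427961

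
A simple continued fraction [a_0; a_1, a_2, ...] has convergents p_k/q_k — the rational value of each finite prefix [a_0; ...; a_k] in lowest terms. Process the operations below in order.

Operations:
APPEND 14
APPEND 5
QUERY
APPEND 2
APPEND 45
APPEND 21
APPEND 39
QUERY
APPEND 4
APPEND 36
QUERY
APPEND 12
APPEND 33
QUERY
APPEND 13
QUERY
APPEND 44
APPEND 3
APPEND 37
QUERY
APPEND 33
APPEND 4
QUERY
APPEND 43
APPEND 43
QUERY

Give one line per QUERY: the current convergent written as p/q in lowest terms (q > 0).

71/5
5820704/410429
849368492/59890601
337972543463/23831092088
4403858918806/310524536583
21903012456739646/1544423406448451
2915447565361699266/205573798084211195
5424683599862871958015/382504842233576660248

APPEND 14: p_0 = 14·1 + 0 = 14, q_0 = 14·0 + 1 = 1 → 14/1
APPEND 5: p_1 = 5·14 + 1 = 71, q_1 = 5·1 + 0 = 5 → 71/5
APPEND 2: p_2 = 2·71 + 14 = 156, q_2 = 2·5 + 1 = 11 → 156/11
APPEND 45: p_3 = 45·156 + 71 = 7091, q_3 = 45·11 + 5 = 500 → 7091/500
APPEND 21: p_4 = 21·7091 + 156 = 149067, q_4 = 21·500 + 11 = 10511 → 149067/10511
APPEND 39: p_5 = 39·149067 + 7091 = 5820704, q_5 = 39·10511 + 500 = 410429 → 5820704/410429
APPEND 4: p_6 = 4·5820704 + 149067 = 23431883, q_6 = 4·410429 + 10511 = 1652227 → 23431883/1652227
APPEND 36: p_7 = 36·23431883 + 5820704 = 849368492, q_7 = 36·1652227 + 410429 = 59890601 → 849368492/59890601
APPEND 12: p_8 = 12·849368492 + 23431883 = 10215853787, q_8 = 12·59890601 + 1652227 = 720339439 → 10215853787/720339439
APPEND 33: p_9 = 33·10215853787 + 849368492 = 337972543463, q_9 = 33·720339439 + 59890601 = 23831092088 → 337972543463/23831092088
APPEND 13: p_10 = 13·337972543463 + 10215853787 = 4403858918806, q_10 = 13·23831092088 + 720339439 = 310524536583 → 4403858918806/310524536583
APPEND 44: p_11 = 44·4403858918806 + 337972543463 = 194107764970927, q_11 = 44·310524536583 + 23831092088 = 13686910701740 → 194107764970927/13686910701740
APPEND 3: p_12 = 3·194107764970927 + 4403858918806 = 586727153831587, q_12 = 3·13686910701740 + 310524536583 = 41371256641803 → 586727153831587/41371256641803
APPEND 37: p_13 = 37·586727153831587 + 194107764970927 = 21903012456739646, q_13 = 37·41371256641803 + 13686910701740 = 1544423406448451 → 21903012456739646/1544423406448451
APPEND 33: p_14 = 33·21903012456739646 + 586727153831587 = 723386138226239905, q_14 = 33·1544423406448451 + 41371256641803 = 51007343669440686 → 723386138226239905/51007343669440686
APPEND 4: p_15 = 4·723386138226239905 + 21903012456739646 = 2915447565361699266, q_15 = 4·51007343669440686 + 1544423406448451 = 205573798084211195 → 2915447565361699266/205573798084211195
APPEND 43: p_16 = 43·2915447565361699266 + 723386138226239905 = 126087631448779308343, q_16 = 43·205573798084211195 + 51007343669440686 = 8890680661290522071 → 126087631448779308343/8890680661290522071
APPEND 43: p_17 = 43·126087631448779308343 + 2915447565361699266 = 5424683599862871958015, q_17 = 43·8890680661290522071 + 205573798084211195 = 382504842233576660248 → 5424683599862871958015/382504842233576660248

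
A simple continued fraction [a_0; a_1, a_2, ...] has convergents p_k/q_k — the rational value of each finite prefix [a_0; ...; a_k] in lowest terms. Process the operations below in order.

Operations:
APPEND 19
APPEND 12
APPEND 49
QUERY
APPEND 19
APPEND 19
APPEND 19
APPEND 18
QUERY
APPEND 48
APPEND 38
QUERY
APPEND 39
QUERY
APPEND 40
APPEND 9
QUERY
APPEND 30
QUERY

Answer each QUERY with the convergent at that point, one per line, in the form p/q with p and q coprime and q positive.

APPEND 19: p_0 = 19·1 + 0 = 19, q_0 = 19·0 + 1 = 1 → 19/1
APPEND 12: p_1 = 12·19 + 1 = 229, q_1 = 12·1 + 0 = 12 → 229/12
APPEND 49: p_2 = 49·229 + 19 = 11240, q_2 = 49·12 + 1 = 589 → 11240/589
APPEND 19: p_3 = 19·11240 + 229 = 213789, q_3 = 19·589 + 12 = 11203 → 213789/11203
APPEND 19: p_4 = 19·213789 + 11240 = 4073231, q_4 = 19·11203 + 589 = 213446 → 4073231/213446
APPEND 19: p_5 = 19·4073231 + 213789 = 77605178, q_5 = 19·213446 + 11203 = 4066677 → 77605178/4066677
APPEND 18: p_6 = 18·77605178 + 4073231 = 1400966435, q_6 = 18·4066677 + 213446 = 73413632 → 1400966435/73413632
APPEND 48: p_7 = 48·1400966435 + 77605178 = 67323994058, q_7 = 48·73413632 + 4066677 = 3527921013 → 67323994058/3527921013
APPEND 38: p_8 = 38·67323994058 + 1400966435 = 2559712740639, q_8 = 38·3527921013 + 73413632 = 134134412126 → 2559712740639/134134412126
APPEND 39: p_9 = 39·2559712740639 + 67323994058 = 99896120878979, q_9 = 39·134134412126 + 3527921013 = 5234769993927 → 99896120878979/5234769993927
APPEND 40: p_10 = 40·99896120878979 + 2559712740639 = 3998404547899799, q_10 = 40·5234769993927 + 134134412126 = 209524934169206 → 3998404547899799/209524934169206
APPEND 9: p_11 = 9·3998404547899799 + 99896120878979 = 36085537051977170, q_11 = 9·209524934169206 + 5234769993927 = 1890959177516781 → 36085537051977170/1890959177516781
APPEND 30: p_12 = 30·36085537051977170 + 3998404547899799 = 1086564516107214899, q_12 = 30·1890959177516781 + 209524934169206 = 56938300259672636 → 1086564516107214899/56938300259672636

11240/589
1400966435/73413632
2559712740639/134134412126
99896120878979/5234769993927
36085537051977170/1890959177516781
1086564516107214899/56938300259672636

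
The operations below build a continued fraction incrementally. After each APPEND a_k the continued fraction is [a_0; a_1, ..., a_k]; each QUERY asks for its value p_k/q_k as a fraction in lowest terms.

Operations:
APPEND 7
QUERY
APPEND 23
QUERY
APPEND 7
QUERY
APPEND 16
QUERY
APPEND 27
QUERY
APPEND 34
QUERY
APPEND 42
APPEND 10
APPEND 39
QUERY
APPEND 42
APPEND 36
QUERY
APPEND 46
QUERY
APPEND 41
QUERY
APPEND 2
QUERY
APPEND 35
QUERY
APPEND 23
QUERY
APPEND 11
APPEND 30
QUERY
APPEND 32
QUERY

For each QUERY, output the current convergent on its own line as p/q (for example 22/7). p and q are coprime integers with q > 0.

7/1
162/23
1141/162
18418/2615
498427/70767
16964936/2408693
279454696453/39677165370
423072255737125/60068082832038
19473068008381102/2764799265986711
798818860599362307/113416837988287189
1617110789207105716/229598475242561089
57397696482848062367/8149363471477925304
1321764129894712540157/187664958319234843081
439225857889635292662977/62361582107811070818931
14069824255593654051219358/1997643091354937327404987

APPEND 7: p_0 = 7·1 + 0 = 7, q_0 = 7·0 + 1 = 1 → 7/1
APPEND 23: p_1 = 23·7 + 1 = 162, q_1 = 23·1 + 0 = 23 → 162/23
APPEND 7: p_2 = 7·162 + 7 = 1141, q_2 = 7·23 + 1 = 162 → 1141/162
APPEND 16: p_3 = 16·1141 + 162 = 18418, q_3 = 16·162 + 23 = 2615 → 18418/2615
APPEND 27: p_4 = 27·18418 + 1141 = 498427, q_4 = 27·2615 + 162 = 70767 → 498427/70767
APPEND 34: p_5 = 34·498427 + 18418 = 16964936, q_5 = 34·70767 + 2615 = 2408693 → 16964936/2408693
APPEND 42: p_6 = 42·16964936 + 498427 = 713025739, q_6 = 42·2408693 + 70767 = 101235873 → 713025739/101235873
APPEND 10: p_7 = 10·713025739 + 16964936 = 7147222326, q_7 = 10·101235873 + 2408693 = 1014767423 → 7147222326/1014767423
APPEND 39: p_8 = 39·7147222326 + 713025739 = 279454696453, q_8 = 39·1014767423 + 101235873 = 39677165370 → 279454696453/39677165370
APPEND 42: p_9 = 42·279454696453 + 7147222326 = 11744244473352, q_9 = 42·39677165370 + 1014767423 = 1667455712963 → 11744244473352/1667455712963
APPEND 36: p_10 = 36·11744244473352 + 279454696453 = 423072255737125, q_10 = 36·1667455712963 + 39677165370 = 60068082832038 → 423072255737125/60068082832038
APPEND 46: p_11 = 46·423072255737125 + 11744244473352 = 19473068008381102, q_11 = 46·60068082832038 + 1667455712963 = 2764799265986711 → 19473068008381102/2764799265986711
APPEND 41: p_12 = 41·19473068008381102 + 423072255737125 = 798818860599362307, q_12 = 41·2764799265986711 + 60068082832038 = 113416837988287189 → 798818860599362307/113416837988287189
APPEND 2: p_13 = 2·798818860599362307 + 19473068008381102 = 1617110789207105716, q_13 = 2·113416837988287189 + 2764799265986711 = 229598475242561089 → 1617110789207105716/229598475242561089
APPEND 35: p_14 = 35·1617110789207105716 + 798818860599362307 = 57397696482848062367, q_14 = 35·229598475242561089 + 113416837988287189 = 8149363471477925304 → 57397696482848062367/8149363471477925304
APPEND 23: p_15 = 23·57397696482848062367 + 1617110789207105716 = 1321764129894712540157, q_15 = 23·8149363471477925304 + 229598475242561089 = 187664958319234843081 → 1321764129894712540157/187664958319234843081
APPEND 11: p_16 = 11·1321764129894712540157 + 57397696482848062367 = 14596803125324686004094, q_16 = 11·187664958319234843081 + 8149363471477925304 = 2072463904983061199195 → 14596803125324686004094/2072463904983061199195
APPEND 30: p_17 = 30·14596803125324686004094 + 1321764129894712540157 = 439225857889635292662977, q_17 = 30·2072463904983061199195 + 187664958319234843081 = 62361582107811070818931 → 439225857889635292662977/62361582107811070818931
APPEND 32: p_18 = 32·439225857889635292662977 + 14596803125324686004094 = 14069824255593654051219358, q_18 = 32·62361582107811070818931 + 2072463904983061199195 = 1997643091354937327404987 → 14069824255593654051219358/1997643091354937327404987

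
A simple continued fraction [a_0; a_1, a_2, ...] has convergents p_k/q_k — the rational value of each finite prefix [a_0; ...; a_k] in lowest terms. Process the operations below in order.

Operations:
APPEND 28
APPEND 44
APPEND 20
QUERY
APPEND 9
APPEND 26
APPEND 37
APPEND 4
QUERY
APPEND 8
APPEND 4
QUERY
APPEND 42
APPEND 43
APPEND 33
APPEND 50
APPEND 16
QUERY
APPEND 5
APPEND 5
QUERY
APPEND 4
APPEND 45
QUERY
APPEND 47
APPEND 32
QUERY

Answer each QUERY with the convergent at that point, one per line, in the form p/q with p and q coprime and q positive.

APPEND 28: p_0 = 28·1 + 0 = 28, q_0 = 28·0 + 1 = 1 → 28/1
APPEND 44: p_1 = 44·28 + 1 = 1233, q_1 = 44·1 + 0 = 44 → 1233/44
APPEND 20: p_2 = 20·1233 + 28 = 24688, q_2 = 20·44 + 1 = 881 → 24688/881
APPEND 9: p_3 = 9·24688 + 1233 = 223425, q_3 = 9·881 + 44 = 7973 → 223425/7973
APPEND 26: p_4 = 26·223425 + 24688 = 5833738, q_4 = 26·7973 + 881 = 208179 → 5833738/208179
APPEND 37: p_5 = 37·5833738 + 223425 = 216071731, q_5 = 37·208179 + 7973 = 7710596 → 216071731/7710596
APPEND 4: p_6 = 4·216071731 + 5833738 = 870120662, q_6 = 4·7710596 + 208179 = 31050563 → 870120662/31050563
APPEND 8: p_7 = 8·870120662 + 216071731 = 7177037027, q_7 = 8·31050563 + 7710596 = 256115100 → 7177037027/256115100
APPEND 4: p_8 = 4·7177037027 + 870120662 = 29578268770, q_8 = 4·256115100 + 31050563 = 1055510963 → 29578268770/1055510963
APPEND 42: p_9 = 42·29578268770 + 7177037027 = 1249464325367, q_9 = 42·1055510963 + 256115100 = 44587575546 → 1249464325367/44587575546
APPEND 43: p_10 = 43·1249464325367 + 29578268770 = 53756544259551, q_10 = 43·44587575546 + 1055510963 = 1918321259441 → 53756544259551/1918321259441
APPEND 33: p_11 = 33·53756544259551 + 1249464325367 = 1775215424890550, q_11 = 33·1918321259441 + 44587575546 = 63349189137099 → 1775215424890550/63349189137099
APPEND 50: p_12 = 50·1775215424890550 + 53756544259551 = 88814527788787051, q_12 = 50·63349189137099 + 1918321259441 = 3169377778114391 → 88814527788787051/3169377778114391
APPEND 16: p_13 = 16·88814527788787051 + 1775215424890550 = 1422807660045483366, q_13 = 16·3169377778114391 + 63349189137099 = 50773393638967355 → 1422807660045483366/50773393638967355
APPEND 5: p_14 = 5·1422807660045483366 + 88814527788787051 = 7202852828016203881, q_14 = 5·50773393638967355 + 3169377778114391 = 257036345972951166 → 7202852828016203881/257036345972951166
APPEND 5: p_15 = 5·7202852828016203881 + 1422807660045483366 = 37437071800126502771, q_15 = 5·257036345972951166 + 50773393638967355 = 1335955123503723185 → 37437071800126502771/1335955123503723185
APPEND 4: p_16 = 4·37437071800126502771 + 7202852828016203881 = 156951140028522214965, q_16 = 4·1335955123503723185 + 257036345972951166 = 5600856839987843906 → 156951140028522214965/5600856839987843906
APPEND 45: p_17 = 45·156951140028522214965 + 37437071800126502771 = 7100238373083626176196, q_17 = 45·5600856839987843906 + 1335955123503723185 = 253374512922956698955 → 7100238373083626176196/253374512922956698955
APPEND 47: p_18 = 47·7100238373083626176196 + 156951140028522214965 = 333868154674958952496177, q_18 = 47·253374512922956698955 + 5600856839987843906 = 11914202964218952694791 → 333868154674958952496177/11914202964218952694791
APPEND 32: p_19 = 32·333868154674958952496177 + 7100238373083626176196 = 10690881187971770106053860, q_19 = 32·11914202964218952694791 + 253374512922956698955 = 381507869367929442932267 → 10690881187971770106053860/381507869367929442932267

24688/881
870120662/31050563
29578268770/1055510963
1422807660045483366/50773393638967355
37437071800126502771/1335955123503723185
7100238373083626176196/253374512922956698955
10690881187971770106053860/381507869367929442932267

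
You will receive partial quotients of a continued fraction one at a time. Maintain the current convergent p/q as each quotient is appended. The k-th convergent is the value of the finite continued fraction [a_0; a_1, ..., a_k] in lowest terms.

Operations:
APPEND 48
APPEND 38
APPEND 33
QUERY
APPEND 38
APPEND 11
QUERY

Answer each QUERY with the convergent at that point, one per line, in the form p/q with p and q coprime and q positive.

60273/1255
25274462/526263

APPEND 48: p_0 = 48·1 + 0 = 48, q_0 = 48·0 + 1 = 1 → 48/1
APPEND 38: p_1 = 38·48 + 1 = 1825, q_1 = 38·1 + 0 = 38 → 1825/38
APPEND 33: p_2 = 33·1825 + 48 = 60273, q_2 = 33·38 + 1 = 1255 → 60273/1255
APPEND 38: p_3 = 38·60273 + 1825 = 2292199, q_3 = 38·1255 + 38 = 47728 → 2292199/47728
APPEND 11: p_4 = 11·2292199 + 60273 = 25274462, q_4 = 11·47728 + 1255 = 526263 → 25274462/526263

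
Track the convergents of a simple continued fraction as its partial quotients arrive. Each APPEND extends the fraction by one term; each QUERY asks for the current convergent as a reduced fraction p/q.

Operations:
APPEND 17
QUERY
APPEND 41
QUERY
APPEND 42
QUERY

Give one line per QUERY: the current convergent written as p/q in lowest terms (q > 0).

17/1
698/41
29333/1723

APPEND 17: p_0 = 17·1 + 0 = 17, q_0 = 17·0 + 1 = 1 → 17/1
APPEND 41: p_1 = 41·17 + 1 = 698, q_1 = 41·1 + 0 = 41 → 698/41
APPEND 42: p_2 = 42·698 + 17 = 29333, q_2 = 42·41 + 1 = 1723 → 29333/1723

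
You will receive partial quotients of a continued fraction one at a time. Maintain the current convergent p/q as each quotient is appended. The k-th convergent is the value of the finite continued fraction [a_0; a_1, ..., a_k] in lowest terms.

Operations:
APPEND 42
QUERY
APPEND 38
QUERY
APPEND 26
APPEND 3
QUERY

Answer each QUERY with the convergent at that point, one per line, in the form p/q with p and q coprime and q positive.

42/1
1597/38
126289/3005

APPEND 42: p_0 = 42·1 + 0 = 42, q_0 = 42·0 + 1 = 1 → 42/1
APPEND 38: p_1 = 38·42 + 1 = 1597, q_1 = 38·1 + 0 = 38 → 1597/38
APPEND 26: p_2 = 26·1597 + 42 = 41564, q_2 = 26·38 + 1 = 989 → 41564/989
APPEND 3: p_3 = 3·41564 + 1597 = 126289, q_3 = 3·989 + 38 = 3005 → 126289/3005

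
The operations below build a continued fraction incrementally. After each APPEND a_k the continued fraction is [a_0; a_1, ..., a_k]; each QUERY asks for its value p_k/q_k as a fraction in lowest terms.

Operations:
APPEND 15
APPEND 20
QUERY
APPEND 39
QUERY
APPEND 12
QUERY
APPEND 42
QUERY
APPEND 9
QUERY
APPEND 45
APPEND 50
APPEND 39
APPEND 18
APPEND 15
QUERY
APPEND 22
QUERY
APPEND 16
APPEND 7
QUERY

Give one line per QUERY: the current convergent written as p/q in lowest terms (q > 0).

APPEND 15: p_0 = 15·1 + 0 = 15, q_0 = 15·0 + 1 = 1 → 15/1
APPEND 20: p_1 = 20·15 + 1 = 301, q_1 = 20·1 + 0 = 20 → 301/20
APPEND 39: p_2 = 39·301 + 15 = 11754, q_2 = 39·20 + 1 = 781 → 11754/781
APPEND 12: p_3 = 12·11754 + 301 = 141349, q_3 = 12·781 + 20 = 9392 → 141349/9392
APPEND 42: p_4 = 42·141349 + 11754 = 5948412, q_4 = 42·9392 + 781 = 395245 → 5948412/395245
APPEND 9: p_5 = 9·5948412 + 141349 = 53677057, q_5 = 9·395245 + 9392 = 3566597 → 53677057/3566597
APPEND 45: p_6 = 45·53677057 + 5948412 = 2421415977, q_6 = 45·3566597 + 395245 = 160892110 → 2421415977/160892110
APPEND 50: p_7 = 50·2421415977 + 53677057 = 121124475907, q_7 = 50·160892110 + 3566597 = 8048172097 → 121124475907/8048172097
APPEND 39: p_8 = 39·121124475907 + 2421415977 = 4726275976350, q_8 = 39·8048172097 + 160892110 = 314039603893 → 4726275976350/314039603893
APPEND 18: p_9 = 18·4726275976350 + 121124475907 = 85194092050207, q_9 = 18·314039603893 + 8048172097 = 5660761042171 → 85194092050207/5660761042171
APPEND 15: p_10 = 15·85194092050207 + 4726275976350 = 1282637656729455, q_10 = 15·5660761042171 + 314039603893 = 85225455236458 → 1282637656729455/85225455236458
APPEND 22: p_11 = 22·1282637656729455 + 85194092050207 = 28303222540098217, q_11 = 22·85225455236458 + 5660761042171 = 1880620776244247 → 28303222540098217/1880620776244247
APPEND 16: p_12 = 16·28303222540098217 + 1282637656729455 = 454134198298300927, q_12 = 16·1880620776244247 + 85225455236458 = 30175157875144410 → 454134198298300927/30175157875144410
APPEND 7: p_13 = 7·454134198298300927 + 28303222540098217 = 3207242610628204706, q_13 = 7·30175157875144410 + 1880620776244247 = 213106725902255117 → 3207242610628204706/213106725902255117

301/20
11754/781
141349/9392
5948412/395245
53677057/3566597
1282637656729455/85225455236458
28303222540098217/1880620776244247
3207242610628204706/213106725902255117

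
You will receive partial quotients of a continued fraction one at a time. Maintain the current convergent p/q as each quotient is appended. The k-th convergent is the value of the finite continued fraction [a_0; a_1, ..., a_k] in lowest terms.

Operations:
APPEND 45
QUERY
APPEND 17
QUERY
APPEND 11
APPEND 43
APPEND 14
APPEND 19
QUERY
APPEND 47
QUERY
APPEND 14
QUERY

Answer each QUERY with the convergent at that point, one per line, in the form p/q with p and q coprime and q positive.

45/1
766/17
97621022/2166539
4593306771/101940935
64403915816/1429339629

APPEND 45: p_0 = 45·1 + 0 = 45, q_0 = 45·0 + 1 = 1 → 45/1
APPEND 17: p_1 = 17·45 + 1 = 766, q_1 = 17·1 + 0 = 17 → 766/17
APPEND 11: p_2 = 11·766 + 45 = 8471, q_2 = 11·17 + 1 = 188 → 8471/188
APPEND 43: p_3 = 43·8471 + 766 = 365019, q_3 = 43·188 + 17 = 8101 → 365019/8101
APPEND 14: p_4 = 14·365019 + 8471 = 5118737, q_4 = 14·8101 + 188 = 113602 → 5118737/113602
APPEND 19: p_5 = 19·5118737 + 365019 = 97621022, q_5 = 19·113602 + 8101 = 2166539 → 97621022/2166539
APPEND 47: p_6 = 47·97621022 + 5118737 = 4593306771, q_6 = 47·2166539 + 113602 = 101940935 → 4593306771/101940935
APPEND 14: p_7 = 14·4593306771 + 97621022 = 64403915816, q_7 = 14·101940935 + 2166539 = 1429339629 → 64403915816/1429339629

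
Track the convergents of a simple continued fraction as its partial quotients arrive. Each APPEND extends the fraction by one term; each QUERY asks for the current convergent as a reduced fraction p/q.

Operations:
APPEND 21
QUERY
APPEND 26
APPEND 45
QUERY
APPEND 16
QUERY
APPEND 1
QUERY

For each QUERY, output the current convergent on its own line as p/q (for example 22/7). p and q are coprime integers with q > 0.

21/1
24636/1171
394723/18762
419359/19933

APPEND 21: p_0 = 21·1 + 0 = 21, q_0 = 21·0 + 1 = 1 → 21/1
APPEND 26: p_1 = 26·21 + 1 = 547, q_1 = 26·1 + 0 = 26 → 547/26
APPEND 45: p_2 = 45·547 + 21 = 24636, q_2 = 45·26 + 1 = 1171 → 24636/1171
APPEND 16: p_3 = 16·24636 + 547 = 394723, q_3 = 16·1171 + 26 = 18762 → 394723/18762
APPEND 1: p_4 = 1·394723 + 24636 = 419359, q_4 = 1·18762 + 1171 = 19933 → 419359/19933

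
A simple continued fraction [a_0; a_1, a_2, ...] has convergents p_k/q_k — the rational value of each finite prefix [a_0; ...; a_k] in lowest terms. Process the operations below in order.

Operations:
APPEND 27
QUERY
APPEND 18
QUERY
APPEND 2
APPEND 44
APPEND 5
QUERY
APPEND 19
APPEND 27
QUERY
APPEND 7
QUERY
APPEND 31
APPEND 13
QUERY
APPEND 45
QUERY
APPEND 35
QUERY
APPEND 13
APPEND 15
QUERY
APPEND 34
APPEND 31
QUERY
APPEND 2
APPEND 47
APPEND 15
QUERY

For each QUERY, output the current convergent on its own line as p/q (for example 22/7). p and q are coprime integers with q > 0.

APPEND 27: p_0 = 27·1 + 0 = 27, q_0 = 27·0 + 1 = 1 → 27/1
APPEND 18: p_1 = 18·27 + 1 = 487, q_1 = 18·1 + 0 = 18 → 487/18
APPEND 2: p_2 = 2·487 + 27 = 1001, q_2 = 2·18 + 1 = 37 → 1001/37
APPEND 44: p_3 = 44·1001 + 487 = 44531, q_3 = 44·37 + 18 = 1646 → 44531/1646
APPEND 5: p_4 = 5·44531 + 1001 = 223656, q_4 = 5·1646 + 37 = 8267 → 223656/8267
APPEND 19: p_5 = 19·223656 + 44531 = 4293995, q_5 = 19·8267 + 1646 = 158719 → 4293995/158719
APPEND 27: p_6 = 27·4293995 + 223656 = 116161521, q_6 = 27·158719 + 8267 = 4293680 → 116161521/4293680
APPEND 7: p_7 = 7·116161521 + 4293995 = 817424642, q_7 = 7·4293680 + 158719 = 30214479 → 817424642/30214479
APPEND 31: p_8 = 31·817424642 + 116161521 = 25456325423, q_8 = 31·30214479 + 4293680 = 940942529 → 25456325423/940942529
APPEND 13: p_9 = 13·25456325423 + 817424642 = 331749655141, q_9 = 13·940942529 + 30214479 = 12262467356 → 331749655141/12262467356
APPEND 45: p_10 = 45·331749655141 + 25456325423 = 14954190806768, q_10 = 45·12262467356 + 940942529 = 552751973549 → 14954190806768/552751973549
APPEND 35: p_11 = 35·14954190806768 + 331749655141 = 523728427892021, q_11 = 35·552751973549 + 12262467356 = 19358581541571 → 523728427892021/19358581541571
APPEND 13: p_12 = 13·523728427892021 + 14954190806768 = 6823423753403041, q_12 = 13·19358581541571 + 552751973549 = 252214312013972 → 6823423753403041/252214312013972
APPEND 15: p_13 = 15·6823423753403041 + 523728427892021 = 102875084728937636, q_13 = 15·252214312013972 + 19358581541571 = 3802573261751151 → 102875084728937636/3802573261751151
APPEND 34: p_14 = 34·102875084728937636 + 6823423753403041 = 3504576304537282665, q_14 = 34·3802573261751151 + 252214312013972 = 129539705211553106 → 3504576304537282665/129539705211553106
APPEND 31: p_15 = 31·3504576304537282665 + 102875084728937636 = 108744740525384700251, q_15 = 31·129539705211553106 + 3802573261751151 = 4019533434819897437 → 108744740525384700251/4019533434819897437
APPEND 2: p_16 = 2·108744740525384700251 + 3504576304537282665 = 220994057355306683167, q_16 = 2·4019533434819897437 + 129539705211553106 = 8168606574851347980 → 220994057355306683167/8168606574851347980
APPEND 47: p_17 = 47·220994057355306683167 + 108744740525384700251 = 10495465436224798809100, q_17 = 47·8168606574851347980 + 4019533434819897437 = 387944042452833252497 → 10495465436224798809100/387944042452833252497
APPEND 15: p_18 = 15·10495465436224798809100 + 220994057355306683167 = 157652975600727288819667, q_18 = 15·387944042452833252497 + 8168606574851347980 = 5827329243367350135435 → 157652975600727288819667/5827329243367350135435

27/1
487/18
223656/8267
116161521/4293680
817424642/30214479
331749655141/12262467356
14954190806768/552751973549
523728427892021/19358581541571
102875084728937636/3802573261751151
108744740525384700251/4019533434819897437
157652975600727288819667/5827329243367350135435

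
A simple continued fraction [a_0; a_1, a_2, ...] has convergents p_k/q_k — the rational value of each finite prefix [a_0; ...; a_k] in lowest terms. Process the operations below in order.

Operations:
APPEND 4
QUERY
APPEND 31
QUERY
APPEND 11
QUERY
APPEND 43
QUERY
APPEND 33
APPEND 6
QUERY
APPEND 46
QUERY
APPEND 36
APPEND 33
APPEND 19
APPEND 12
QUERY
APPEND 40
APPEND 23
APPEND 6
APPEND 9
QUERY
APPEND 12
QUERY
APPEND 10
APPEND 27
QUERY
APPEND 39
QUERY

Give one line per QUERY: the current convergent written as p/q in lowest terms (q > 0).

APPEND 4: p_0 = 4·1 + 0 = 4, q_0 = 4·0 + 1 = 1 → 4/1
APPEND 31: p_1 = 31·4 + 1 = 125, q_1 = 31·1 + 0 = 31 → 125/31
APPEND 11: p_2 = 11·125 + 4 = 1379, q_2 = 11·31 + 1 = 342 → 1379/342
APPEND 43: p_3 = 43·1379 + 125 = 59422, q_3 = 43·342 + 31 = 14737 → 59422/14737
APPEND 33: p_4 = 33·59422 + 1379 = 1962305, q_4 = 33·14737 + 342 = 486663 → 1962305/486663
APPEND 6: p_5 = 6·1962305 + 59422 = 11833252, q_5 = 6·486663 + 14737 = 2934715 → 11833252/2934715
APPEND 46: p_6 = 46·11833252 + 1962305 = 546291897, q_6 = 46·2934715 + 486663 = 135483553 → 546291897/135483553
APPEND 36: p_7 = 36·546291897 + 11833252 = 19678341544, q_7 = 36·135483553 + 2934715 = 4880342623 → 19678341544/4880342623
APPEND 33: p_8 = 33·19678341544 + 546291897 = 649931562849, q_8 = 33·4880342623 + 135483553 = 161186790112 → 649931562849/161186790112
APPEND 19: p_9 = 19·649931562849 + 19678341544 = 12368378035675, q_9 = 19·161186790112 + 4880342623 = 3067429354751 → 12368378035675/3067429354751
APPEND 12: p_10 = 12·12368378035675 + 649931562849 = 149070467990949, q_10 = 12·3067429354751 + 161186790112 = 36970339047124 → 149070467990949/36970339047124
APPEND 40: p_11 = 40·149070467990949 + 12368378035675 = 5975187097673635, q_11 = 40·36970339047124 + 3067429354751 = 1481880991239711 → 5975187097673635/1481880991239711
APPEND 23: p_12 = 23·5975187097673635 + 149070467990949 = 137578373714484554, q_12 = 23·1481880991239711 + 36970339047124 = 34120233137560477 → 137578373714484554/34120233137560477
APPEND 6: p_13 = 6·137578373714484554 + 5975187097673635 = 831445429384580959, q_13 = 6·34120233137560477 + 1481880991239711 = 206203279816602573 → 831445429384580959/206203279816602573
APPEND 9: p_14 = 9·831445429384580959 + 137578373714484554 = 7620587238175713185, q_14 = 9·206203279816602573 + 34120233137560477 = 1889949751486983634 → 7620587238175713185/1889949751486983634
APPEND 12: p_15 = 12·7620587238175713185 + 831445429384580959 = 92278492287493139179, q_15 = 12·1889949751486983634 + 206203279816602573 = 22885600297660406181 → 92278492287493139179/22885600297660406181
APPEND 10: p_16 = 10·92278492287493139179 + 7620587238175713185 = 930405510113107104975, q_16 = 10·22885600297660406181 + 1889949751486983634 = 230745952728091045444 → 930405510113107104975/230745952728091045444
APPEND 27: p_17 = 27·930405510113107104975 + 92278492287493139179 = 25213227265341384973504, q_17 = 27·230745952728091045444 + 22885600297660406181 = 6253026323956118633169 → 25213227265341384973504/6253026323956118633169
APPEND 39: p_18 = 39·25213227265341384973504 + 930405510113107104975 = 984246268858427121071631, q_18 = 39·6253026323956118633169 + 230745952728091045444 = 244098772587016717739035 → 984246268858427121071631/244098772587016717739035

4/1
125/31
1379/342
59422/14737
11833252/2934715
546291897/135483553
149070467990949/36970339047124
7620587238175713185/1889949751486983634
92278492287493139179/22885600297660406181
25213227265341384973504/6253026323956118633169
984246268858427121071631/244098772587016717739035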